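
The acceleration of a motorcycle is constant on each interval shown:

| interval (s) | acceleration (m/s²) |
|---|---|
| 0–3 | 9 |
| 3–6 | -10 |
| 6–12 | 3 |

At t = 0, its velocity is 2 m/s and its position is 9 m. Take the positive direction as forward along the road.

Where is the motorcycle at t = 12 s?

145.5 m

On each constant-a segment, Δv = aΔt and Δx = v₀Δt + ½aΔt²; chain segment to segment.
0–3 s: v starts 2 m/s; Δx = 2·3 + ½·9·3² = 46.5 m; v ends 29 m/s.
3–6 s: v starts 29 m/s; Δx = 29·3 + ½·-10·3² = 42 m; v ends -1 m/s.
6–12 s: v starts -1 m/s; Δx = -1·6 + ½·3·6² = 48 m; v ends 17 m/s.
x(12) = 9 + Σ Δx = 145.5 m.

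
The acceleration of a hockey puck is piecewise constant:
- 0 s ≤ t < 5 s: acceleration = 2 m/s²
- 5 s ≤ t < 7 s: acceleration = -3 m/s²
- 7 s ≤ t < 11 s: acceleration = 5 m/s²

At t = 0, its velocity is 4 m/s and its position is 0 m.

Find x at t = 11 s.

On each constant-a segment, Δv = aΔt and Δx = v₀Δt + ½aΔt²; chain segment to segment.
0–5 s: v starts 4 m/s; Δx = 4·5 + ½·2·5² = 45 m; v ends 14 m/s.
5–7 s: v starts 14 m/s; Δx = 14·2 + ½·-3·2² = 22 m; v ends 8 m/s.
7–11 s: v starts 8 m/s; Δx = 8·4 + ½·5·4² = 72 m; v ends 28 m/s.
x(11) = 0 + Σ Δx = 139 m.

139 m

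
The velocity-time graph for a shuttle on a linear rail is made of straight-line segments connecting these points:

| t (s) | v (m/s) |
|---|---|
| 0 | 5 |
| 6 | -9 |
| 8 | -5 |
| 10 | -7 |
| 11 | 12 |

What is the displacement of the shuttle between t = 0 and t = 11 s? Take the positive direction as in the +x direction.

-35.5 m

Net displacement equals the area under the velocity-time graph (areas below the axis count negative).
0–6 s: ½(5 + -9)(6) = -12 m
6–8 s: ½(-9 + -5)(2) = -14 m
8–10 s: ½(-5 + -7)(2) = -12 m
10–11 s: ½(-7 + 12)(1) = 2.5 m
Net displacement = -35.5 m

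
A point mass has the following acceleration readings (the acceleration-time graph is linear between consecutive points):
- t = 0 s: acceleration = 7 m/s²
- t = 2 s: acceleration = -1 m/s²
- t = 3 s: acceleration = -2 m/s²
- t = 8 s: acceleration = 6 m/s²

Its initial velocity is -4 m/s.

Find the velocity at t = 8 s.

Δv equals the area under the a-t graph; then v = v₀ + Δv.
0–2 s: ½(7 + -1)(2) = 6 m/s
2–3 s: ½(-1 + -2)(1) = -1.5 m/s
3–8 s: ½(-2 + 6)(5) = 10 m/s
Δv = 14.5 m/s, so v(8) = -4 + (14.5) = 10.5 m/s.

10.5 m/s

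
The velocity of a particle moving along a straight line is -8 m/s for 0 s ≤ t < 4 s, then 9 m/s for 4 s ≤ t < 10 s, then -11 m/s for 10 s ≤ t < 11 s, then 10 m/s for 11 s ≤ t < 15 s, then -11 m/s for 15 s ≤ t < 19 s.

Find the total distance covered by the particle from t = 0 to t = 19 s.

181 m

Distance (not displacement) is the total path length: add the absolute areas under v-t.
0–4 s: |-8| × 4 = 32 m
4–10 s: |9| × 6 = 54 m
10–11 s: |-11| × 1 = 11 m
11–15 s: |10| × 4 = 40 m
15–19 s: |-11| × 4 = 44 m
Total distance = 181 m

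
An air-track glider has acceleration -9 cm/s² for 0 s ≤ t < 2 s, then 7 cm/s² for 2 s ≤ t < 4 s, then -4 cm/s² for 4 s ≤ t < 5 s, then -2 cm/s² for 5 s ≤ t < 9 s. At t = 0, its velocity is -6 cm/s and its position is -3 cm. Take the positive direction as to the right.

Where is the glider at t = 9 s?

On each constant-a segment, Δv = aΔt and Δx = v₀Δt + ½aΔt²; chain segment to segment.
0–2 s: v starts -6 cm/s; Δx = -6·2 + ½·-9·2² = -30 cm; v ends -24 cm/s.
2–4 s: v starts -24 cm/s; Δx = -24·2 + ½·7·2² = -34 cm; v ends -10 cm/s.
4–5 s: v starts -10 cm/s; Δx = -10·1 + ½·-4·1² = -12 cm; v ends -14 cm/s.
5–9 s: v starts -14 cm/s; Δx = -14·4 + ½·-2·4² = -72 cm; v ends -22 cm/s.
x(9) = -3 + Σ Δx = -151 cm.

-151 cm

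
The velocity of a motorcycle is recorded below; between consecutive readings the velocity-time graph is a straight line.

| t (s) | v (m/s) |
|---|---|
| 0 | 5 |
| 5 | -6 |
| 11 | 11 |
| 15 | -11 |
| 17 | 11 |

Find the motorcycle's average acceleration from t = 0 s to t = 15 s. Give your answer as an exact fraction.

-16/15 m/s²

Average acceleration = Δv/Δt = (-11 − 5)/(15 − 0) = -16/15 m/s².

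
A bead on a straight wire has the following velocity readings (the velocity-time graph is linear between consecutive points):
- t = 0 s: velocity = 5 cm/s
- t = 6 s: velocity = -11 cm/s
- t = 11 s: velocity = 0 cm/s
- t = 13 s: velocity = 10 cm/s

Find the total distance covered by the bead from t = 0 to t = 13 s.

64.875 cm

Distance (not displacement) is the total path length: add the absolute areas under v-t.
0–6 s: v = 0 at t = 1.875 s; triangle areas 4.6875 + 22.6875 = 27.375 cm
6–11 s: |½(-11 + 0)(5)| = 27.5 cm
11–13 s: |½(0 + 10)(2)| = 10 cm
Total distance = 64.875 cm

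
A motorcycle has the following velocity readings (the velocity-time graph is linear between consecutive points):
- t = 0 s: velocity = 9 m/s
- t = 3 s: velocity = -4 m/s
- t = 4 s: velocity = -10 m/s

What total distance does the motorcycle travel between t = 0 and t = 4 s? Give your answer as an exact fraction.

Total distance travelled is ∫|v| dt — sum the magnitudes of each area piece.
0–3 s: v = 0 at t = 27/13 s; triangle areas 243/26 + 24/13 = 291/26 m
3–4 s: |½(-4 + -10)(1)| = 7 m
Total distance = 473/26 m

473/26 m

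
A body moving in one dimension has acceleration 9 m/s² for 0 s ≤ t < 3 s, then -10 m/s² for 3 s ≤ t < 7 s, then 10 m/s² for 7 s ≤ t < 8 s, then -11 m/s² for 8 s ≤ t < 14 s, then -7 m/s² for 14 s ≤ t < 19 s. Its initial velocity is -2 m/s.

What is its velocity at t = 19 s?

-106 m/s

Δv equals the area under the a-t graph; then v = v₀ + Δv.
0–3 s: 9 × 3 = 27 m/s
3–7 s: -10 × 4 = -40 m/s
7–8 s: 10 × 1 = 10 m/s
8–14 s: -11 × 6 = -66 m/s
14–19 s: -7 × 5 = -35 m/s
Δv = -104 m/s, so v(19) = -2 + (-104) = -106 m/s.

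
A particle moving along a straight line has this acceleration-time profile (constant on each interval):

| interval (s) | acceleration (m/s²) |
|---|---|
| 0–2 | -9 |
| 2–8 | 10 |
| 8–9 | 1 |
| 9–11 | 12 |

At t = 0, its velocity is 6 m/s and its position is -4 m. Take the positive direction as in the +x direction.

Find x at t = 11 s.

On each constant-a segment, Δv = aΔt and Δx = v₀Δt + ½aΔt²; chain segment to segment.
0–2 s: v starts 6 m/s; Δx = 6·2 + ½·-9·2² = -6 m; v ends -12 m/s.
2–8 s: v starts -12 m/s; Δx = -12·6 + ½·10·6² = 108 m; v ends 48 m/s.
8–9 s: v starts 48 m/s; Δx = 48·1 + ½·1·1² = 48.5 m; v ends 49 m/s.
9–11 s: v starts 49 m/s; Δx = 49·2 + ½·12·2² = 122 m; v ends 73 m/s.
x(11) = -4 + Σ Δx = 268.5 m.

268.5 m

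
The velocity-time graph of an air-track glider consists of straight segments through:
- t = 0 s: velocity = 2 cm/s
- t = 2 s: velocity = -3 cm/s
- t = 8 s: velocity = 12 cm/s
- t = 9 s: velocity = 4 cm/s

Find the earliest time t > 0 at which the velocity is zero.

t = 0.8 s

v changes sign on 0–2 s (from 2 to -3); the graph is linear there, so v = 0 at t = 0 + (-2)·(2 − 0)/(-3 − 2) = 0.8 s.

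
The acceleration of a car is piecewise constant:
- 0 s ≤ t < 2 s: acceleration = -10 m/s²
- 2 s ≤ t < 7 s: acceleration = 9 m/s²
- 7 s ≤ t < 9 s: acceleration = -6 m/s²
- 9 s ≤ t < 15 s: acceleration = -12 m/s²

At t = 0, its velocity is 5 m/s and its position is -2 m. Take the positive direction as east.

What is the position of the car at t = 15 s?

On each constant-a segment, Δv = aΔt and Δx = v₀Δt + ½aΔt²; chain segment to segment.
0–2 s: v starts 5 m/s; Δx = 5·2 + ½·-10·2² = -10 m; v ends -15 m/s.
2–7 s: v starts -15 m/s; Δx = -15·5 + ½·9·5² = 37.5 m; v ends 30 m/s.
7–9 s: v starts 30 m/s; Δx = 30·2 + ½·-6·2² = 48 m; v ends 18 m/s.
9–15 s: v starts 18 m/s; Δx = 18·6 + ½·-12·6² = -108 m; v ends -54 m/s.
x(15) = -2 + Σ Δx = -34.5 m.

-34.5 m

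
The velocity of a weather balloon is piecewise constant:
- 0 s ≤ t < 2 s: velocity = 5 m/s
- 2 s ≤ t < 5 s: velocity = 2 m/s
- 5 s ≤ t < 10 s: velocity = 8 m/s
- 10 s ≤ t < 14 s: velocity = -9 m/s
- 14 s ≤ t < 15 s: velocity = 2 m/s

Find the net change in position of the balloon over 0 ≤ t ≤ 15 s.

Displacement is the signed area under the v-t curve.
0–2 s: 5 × 2 = 10 m
2–5 s: 2 × 3 = 6 m
5–10 s: 8 × 5 = 40 m
10–14 s: -9 × 4 = -36 m
14–15 s: 2 × 1 = 2 m
Net displacement = 22 m

22 m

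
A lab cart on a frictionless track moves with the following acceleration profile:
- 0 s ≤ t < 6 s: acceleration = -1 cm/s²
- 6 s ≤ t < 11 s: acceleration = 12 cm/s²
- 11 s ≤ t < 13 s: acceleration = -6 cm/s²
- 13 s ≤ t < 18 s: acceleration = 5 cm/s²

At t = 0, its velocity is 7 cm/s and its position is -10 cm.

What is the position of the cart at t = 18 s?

586.5 cm

On each constant-a segment, Δv = aΔt and Δx = v₀Δt + ½aΔt²; chain segment to segment.
0–6 s: v starts 7 cm/s; Δx = 7·6 + ½·-1·6² = 24 cm; v ends 1 cm/s.
6–11 s: v starts 1 cm/s; Δx = 1·5 + ½·12·5² = 155 cm; v ends 61 cm/s.
11–13 s: v starts 61 cm/s; Δx = 61·2 + ½·-6·2² = 110 cm; v ends 49 cm/s.
13–18 s: v starts 49 cm/s; Δx = 49·5 + ½·5·5² = 307.5 cm; v ends 74 cm/s.
x(18) = -10 + Σ Δx = 586.5 cm.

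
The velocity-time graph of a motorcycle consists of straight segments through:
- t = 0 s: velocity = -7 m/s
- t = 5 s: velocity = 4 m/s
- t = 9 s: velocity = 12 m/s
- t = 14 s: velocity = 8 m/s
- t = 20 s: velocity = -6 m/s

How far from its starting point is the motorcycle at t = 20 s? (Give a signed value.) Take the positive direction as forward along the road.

80.5 m

Net displacement equals the area under the velocity-time graph (areas below the axis count negative).
0–5 s: ½(-7 + 4)(5) = -7.5 m
5–9 s: ½(4 + 12)(4) = 32 m
9–14 s: ½(12 + 8)(5) = 50 m
14–20 s: ½(8 + -6)(6) = 6 m
Net displacement = 80.5 m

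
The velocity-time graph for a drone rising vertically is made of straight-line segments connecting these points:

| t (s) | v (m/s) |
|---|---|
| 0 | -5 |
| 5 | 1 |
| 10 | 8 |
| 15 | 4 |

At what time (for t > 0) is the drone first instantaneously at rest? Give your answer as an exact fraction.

t = 25/6 s

v changes sign on 0–5 s (from -5 to 1); the graph is linear there, so v = 0 at t = 0 + (5)·(5 − 0)/(1 − -5) = 25/6 s.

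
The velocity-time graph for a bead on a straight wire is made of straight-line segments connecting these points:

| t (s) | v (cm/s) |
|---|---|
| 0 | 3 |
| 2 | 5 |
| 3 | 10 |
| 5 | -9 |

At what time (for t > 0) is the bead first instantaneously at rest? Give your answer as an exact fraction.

t = 77/19 s

v changes sign on 3–5 s (from 10 to -9); the graph is linear there, so v = 0 at t = 3 + (-10)·(5 − 3)/(-9 − 10) = 77/19 s.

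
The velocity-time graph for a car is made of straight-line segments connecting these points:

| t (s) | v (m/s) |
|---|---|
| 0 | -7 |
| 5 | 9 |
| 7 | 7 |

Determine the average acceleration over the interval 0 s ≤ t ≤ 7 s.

Average acceleration = Δv/Δt = (7 − -7)/(7 − 0) = 2 m/s².

2 m/s²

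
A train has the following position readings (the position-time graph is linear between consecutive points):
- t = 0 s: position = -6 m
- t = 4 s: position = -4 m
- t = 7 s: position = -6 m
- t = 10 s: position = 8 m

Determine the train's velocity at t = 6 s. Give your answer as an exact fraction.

Velocity is the slope of the x-t graph on 4–7 s: (-6 − -4)/(7 − 4) = -2/3 m/s.

-2/3 m/s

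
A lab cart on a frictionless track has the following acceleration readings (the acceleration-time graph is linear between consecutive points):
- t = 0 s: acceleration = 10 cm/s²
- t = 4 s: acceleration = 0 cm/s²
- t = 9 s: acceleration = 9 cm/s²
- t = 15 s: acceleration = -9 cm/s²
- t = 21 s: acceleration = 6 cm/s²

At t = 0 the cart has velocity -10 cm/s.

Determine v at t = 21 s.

Δv equals the area under the a-t graph; then v = v₀ + Δv.
0–4 s: ½(10 + 0)(4) = 20 cm/s
4–9 s: ½(0 + 9)(5) = 22.5 cm/s
9–15 s: ½(9 + -9)(6) = 0 cm/s
15–21 s: ½(-9 + 6)(6) = -9 cm/s
Δv = 33.5 cm/s, so v(21) = -10 + (33.5) = 23.5 cm/s.

23.5 cm/s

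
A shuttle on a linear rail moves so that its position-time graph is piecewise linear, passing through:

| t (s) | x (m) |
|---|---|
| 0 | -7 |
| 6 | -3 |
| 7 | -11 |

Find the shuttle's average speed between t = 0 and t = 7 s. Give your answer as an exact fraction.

Average speed = (total path length)/(elapsed time); on a piecewise-linear x-t graph the path length is Σ|Δx|.
0–6 s: |Δx| = |-3 − -7| = 4 m
6–7 s: |Δx| = |-11 − -3| = 8 m
Total path = 12 m; average speed = 12/7 = 12/7 m/s.

12/7 m/s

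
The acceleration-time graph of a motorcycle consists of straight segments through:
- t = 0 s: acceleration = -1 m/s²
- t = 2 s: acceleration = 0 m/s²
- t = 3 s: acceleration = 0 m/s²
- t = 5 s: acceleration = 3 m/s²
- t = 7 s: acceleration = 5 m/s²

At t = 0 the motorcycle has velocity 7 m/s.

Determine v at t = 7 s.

17 m/s

Δv equals the area under the a-t graph; then v = v₀ + Δv.
0–2 s: ½(-1 + 0)(2) = -1 m/s
2–3 s: 0 × 1 = 0 m/s
3–5 s: ½(0 + 3)(2) = 3 m/s
5–7 s: ½(3 + 5)(2) = 8 m/s
Δv = 10 m/s, so v(7) = 7 + (10) = 17 m/s.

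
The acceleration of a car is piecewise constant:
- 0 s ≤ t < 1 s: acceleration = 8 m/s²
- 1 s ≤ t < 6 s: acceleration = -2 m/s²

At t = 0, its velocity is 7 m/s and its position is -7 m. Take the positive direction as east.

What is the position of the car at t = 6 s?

On each constant-a segment, Δv = aΔt and Δx = v₀Δt + ½aΔt²; chain segment to segment.
0–1 s: v starts 7 m/s; Δx = 7·1 + ½·8·1² = 11 m; v ends 15 m/s.
1–6 s: v starts 15 m/s; Δx = 15·5 + ½·-2·5² = 50 m; v ends 5 m/s.
x(6) = -7 + Σ Δx = 54 m.

54 m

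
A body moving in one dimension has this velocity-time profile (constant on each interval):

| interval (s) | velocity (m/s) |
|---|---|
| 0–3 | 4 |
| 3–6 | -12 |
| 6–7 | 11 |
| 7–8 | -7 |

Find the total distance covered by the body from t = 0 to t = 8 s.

66 m

Total distance travelled is ∫|v| dt — sum the magnitudes of each area piece.
0–3 s: |4| × 3 = 12 m
3–6 s: |-12| × 3 = 36 m
6–7 s: |11| × 1 = 11 m
7–8 s: |-7| × 1 = 7 m
Total distance = 66 m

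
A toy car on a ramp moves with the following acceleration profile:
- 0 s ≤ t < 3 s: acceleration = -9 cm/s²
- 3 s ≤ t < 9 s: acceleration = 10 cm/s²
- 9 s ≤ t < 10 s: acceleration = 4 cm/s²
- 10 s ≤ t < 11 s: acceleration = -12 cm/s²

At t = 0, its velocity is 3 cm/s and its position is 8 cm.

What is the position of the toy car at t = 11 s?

On each constant-a segment, Δv = aΔt and Δx = v₀Δt + ½aΔt²; chain segment to segment.
0–3 s: v starts 3 cm/s; Δx = 3·3 + ½·-9·3² = -31.5 cm; v ends -24 cm/s.
3–9 s: v starts -24 cm/s; Δx = -24·6 + ½·10·6² = 36 cm; v ends 36 cm/s.
9–10 s: v starts 36 cm/s; Δx = 36·1 + ½·4·1² = 38 cm; v ends 40 cm/s.
10–11 s: v starts 40 cm/s; Δx = 40·1 + ½·-12·1² = 34 cm; v ends 28 cm/s.
x(11) = 8 + Σ Δx = 84.5 cm.

84.5 cm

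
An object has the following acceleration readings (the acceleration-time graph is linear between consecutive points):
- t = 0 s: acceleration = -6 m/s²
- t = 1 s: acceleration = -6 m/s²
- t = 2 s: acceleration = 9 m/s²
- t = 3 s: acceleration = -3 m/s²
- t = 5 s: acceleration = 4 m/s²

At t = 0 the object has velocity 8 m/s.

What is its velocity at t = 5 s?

Δv equals the area under the a-t graph; then v = v₀ + Δv.
0–1 s: -6 × 1 = -6 m/s
1–2 s: ½(-6 + 9)(1) = 1.5 m/s
2–3 s: ½(9 + -3)(1) = 3 m/s
3–5 s: ½(-3 + 4)(2) = 1 m/s
Δv = -0.5 m/s, so v(5) = 8 + (-0.5) = 7.5 m/s.

7.5 m/s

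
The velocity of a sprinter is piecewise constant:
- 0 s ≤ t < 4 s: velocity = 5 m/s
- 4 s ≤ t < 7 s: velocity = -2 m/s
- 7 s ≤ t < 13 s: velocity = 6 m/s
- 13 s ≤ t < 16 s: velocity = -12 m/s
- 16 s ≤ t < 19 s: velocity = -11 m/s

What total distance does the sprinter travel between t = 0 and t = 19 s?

131 m

Total distance travelled is ∫|v| dt — sum the magnitudes of each area piece.
0–4 s: |5| × 4 = 20 m
4–7 s: |-2| × 3 = 6 m
7–13 s: |6| × 6 = 36 m
13–16 s: |-12| × 3 = 36 m
16–19 s: |-11| × 3 = 33 m
Total distance = 131 m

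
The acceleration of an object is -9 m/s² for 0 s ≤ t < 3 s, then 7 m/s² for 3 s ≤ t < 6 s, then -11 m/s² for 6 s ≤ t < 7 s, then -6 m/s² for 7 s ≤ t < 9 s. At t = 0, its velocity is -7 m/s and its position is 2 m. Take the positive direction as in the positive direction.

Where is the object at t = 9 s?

On each constant-a segment, Δv = aΔt and Δx = v₀Δt + ½aΔt²; chain segment to segment.
0–3 s: v starts -7 m/s; Δx = -7·3 + ½·-9·3² = -61.5 m; v ends -34 m/s.
3–6 s: v starts -34 m/s; Δx = -34·3 + ½·7·3² = -70.5 m; v ends -13 m/s.
6–7 s: v starts -13 m/s; Δx = -13·1 + ½·-11·1² = -18.5 m; v ends -24 m/s.
7–9 s: v starts -24 m/s; Δx = -24·2 + ½·-6·2² = -60 m; v ends -36 m/s.
x(9) = 2 + Σ Δx = -208.5 m.

-208.5 m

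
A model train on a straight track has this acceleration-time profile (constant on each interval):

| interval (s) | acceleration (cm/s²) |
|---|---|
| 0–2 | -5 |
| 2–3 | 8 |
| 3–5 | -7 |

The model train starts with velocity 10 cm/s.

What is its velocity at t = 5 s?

-6 cm/s

Δv equals the area under the a-t graph; then v = v₀ + Δv.
0–2 s: -5 × 2 = -10 cm/s
2–3 s: 8 × 1 = 8 cm/s
3–5 s: -7 × 2 = -14 cm/s
Δv = -16 cm/s, so v(5) = 10 + (-16) = -6 cm/s.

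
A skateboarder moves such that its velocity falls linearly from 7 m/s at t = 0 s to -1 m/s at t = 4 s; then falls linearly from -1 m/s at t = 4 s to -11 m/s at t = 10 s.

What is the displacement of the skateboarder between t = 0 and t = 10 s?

-24 m

Displacement is the signed area under the v-t curve.
0–4 s: ½(7 + -1)(4) = 12 m
4–10 s: ½(-1 + -11)(6) = -36 m
Net displacement = -24 m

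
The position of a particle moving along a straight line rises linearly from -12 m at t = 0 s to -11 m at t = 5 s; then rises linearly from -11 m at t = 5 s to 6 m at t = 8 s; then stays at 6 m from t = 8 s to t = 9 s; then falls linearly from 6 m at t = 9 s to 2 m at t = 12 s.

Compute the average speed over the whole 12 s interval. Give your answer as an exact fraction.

11/6 m/s

Average speed = (total path length)/(elapsed time); on a piecewise-linear x-t graph the path length is Σ|Δx|.
0–5 s: |Δx| = |-11 − -12| = 1 m
5–8 s: |Δx| = |6 − -11| = 17 m
8–9 s: |Δx| = |6 − 6| = 0 m
9–12 s: |Δx| = |2 − 6| = 4 m
Total path = 22 m; average speed = 22/12 = 11/6 m/s.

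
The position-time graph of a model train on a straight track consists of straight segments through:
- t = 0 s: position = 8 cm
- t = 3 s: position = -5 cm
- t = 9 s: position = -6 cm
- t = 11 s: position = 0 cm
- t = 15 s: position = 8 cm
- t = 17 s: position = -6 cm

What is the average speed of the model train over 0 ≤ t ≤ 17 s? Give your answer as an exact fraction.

42/17 cm/s

Average speed = (total path length)/(elapsed time); on a piecewise-linear x-t graph the path length is Σ|Δx|.
0–3 s: |Δx| = |-5 − 8| = 13 cm
3–9 s: |Δx| = |-6 − -5| = 1 cm
9–11 s: |Δx| = |0 − -6| = 6 cm
11–15 s: |Δx| = |8 − 0| = 8 cm
15–17 s: |Δx| = |-6 − 8| = 14 cm
Total path = 42 cm; average speed = 42/17 = 42/17 cm/s.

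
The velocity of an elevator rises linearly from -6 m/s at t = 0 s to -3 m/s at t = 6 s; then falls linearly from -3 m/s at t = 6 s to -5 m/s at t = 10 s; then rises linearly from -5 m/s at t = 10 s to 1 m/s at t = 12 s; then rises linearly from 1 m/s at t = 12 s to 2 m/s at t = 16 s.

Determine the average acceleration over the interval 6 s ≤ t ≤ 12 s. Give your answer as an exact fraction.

2/3 m/s²

Average acceleration = Δv/Δt = (1 − -3)/(12 − 6) = 2/3 m/s².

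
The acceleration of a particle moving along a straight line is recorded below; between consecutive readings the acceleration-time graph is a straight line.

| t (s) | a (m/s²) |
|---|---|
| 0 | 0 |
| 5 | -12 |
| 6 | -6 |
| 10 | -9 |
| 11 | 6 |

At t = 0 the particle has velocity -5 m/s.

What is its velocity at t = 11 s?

-75.5 m/s

Δv equals the area under the a-t graph; then v = v₀ + Δv.
0–5 s: ½(0 + -12)(5) = -30 m/s
5–6 s: ½(-12 + -6)(1) = -9 m/s
6–10 s: ½(-6 + -9)(4) = -30 m/s
10–11 s: ½(-9 + 6)(1) = -1.5 m/s
Δv = -70.5 m/s, so v(11) = -5 + (-70.5) = -75.5 m/s.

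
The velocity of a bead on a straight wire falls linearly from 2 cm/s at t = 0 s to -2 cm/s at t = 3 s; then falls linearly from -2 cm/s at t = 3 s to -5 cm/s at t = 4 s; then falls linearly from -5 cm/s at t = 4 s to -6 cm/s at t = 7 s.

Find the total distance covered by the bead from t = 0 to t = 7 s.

Total distance travelled is ∫|v| dt — sum the magnitudes of each area piece.
0–3 s: v = 0 at t = 1.5 s; triangle areas 1.5 + 1.5 = 3 cm
3–4 s: |½(-2 + -5)(1)| = 3.5 cm
4–7 s: |½(-5 + -6)(3)| = 16.5 cm
Total distance = 23 cm

23 cm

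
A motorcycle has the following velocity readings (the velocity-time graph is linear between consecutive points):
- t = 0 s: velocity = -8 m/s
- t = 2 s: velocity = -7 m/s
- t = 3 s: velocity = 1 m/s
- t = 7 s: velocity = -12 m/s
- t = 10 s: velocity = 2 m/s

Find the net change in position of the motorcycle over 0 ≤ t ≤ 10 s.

-55 m

Displacement is the signed area under the v-t curve.
0–2 s: ½(-8 + -7)(2) = -15 m
2–3 s: ½(-7 + 1)(1) = -3 m
3–7 s: ½(1 + -12)(4) = -22 m
7–10 s: ½(-12 + 2)(3) = -15 m
Net displacement = -55 m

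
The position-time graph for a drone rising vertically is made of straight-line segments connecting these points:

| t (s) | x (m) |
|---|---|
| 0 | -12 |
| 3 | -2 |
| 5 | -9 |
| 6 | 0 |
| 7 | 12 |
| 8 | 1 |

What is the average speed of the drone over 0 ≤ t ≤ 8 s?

6.125 m/s

Average speed = (total path length)/(elapsed time); on a piecewise-linear x-t graph the path length is Σ|Δx|.
0–3 s: |Δx| = |-2 − -12| = 10 m
3–5 s: |Δx| = |-9 − -2| = 7 m
5–6 s: |Δx| = |0 − -9| = 9 m
6–7 s: |Δx| = |12 − 0| = 12 m
7–8 s: |Δx| = |1 − 12| = 11 m
Total path = 49 m; average speed = 49/8 = 6.125 m/s.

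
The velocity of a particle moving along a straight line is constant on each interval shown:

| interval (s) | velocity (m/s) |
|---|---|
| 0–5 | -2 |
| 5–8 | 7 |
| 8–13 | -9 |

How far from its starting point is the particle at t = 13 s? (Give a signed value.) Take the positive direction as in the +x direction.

Net displacement equals the area under the velocity-time graph (areas below the axis count negative).
0–5 s: -2 × 5 = -10 m
5–8 s: 7 × 3 = 21 m
8–13 s: -9 × 5 = -45 m
Net displacement = -34 m

-34 m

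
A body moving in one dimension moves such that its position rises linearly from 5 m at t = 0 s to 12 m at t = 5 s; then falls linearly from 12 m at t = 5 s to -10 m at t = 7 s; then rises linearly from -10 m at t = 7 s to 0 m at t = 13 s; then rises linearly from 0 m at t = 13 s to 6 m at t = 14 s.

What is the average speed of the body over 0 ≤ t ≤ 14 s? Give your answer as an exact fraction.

Average speed = (total path length)/(elapsed time); on a piecewise-linear x-t graph the path length is Σ|Δx|.
0–5 s: |Δx| = |12 − 5| = 7 m
5–7 s: |Δx| = |-10 − 12| = 22 m
7–13 s: |Δx| = |0 − -10| = 10 m
13–14 s: |Δx| = |6 − 0| = 6 m
Total path = 45 m; average speed = 45/14 = 45/14 m/s.

45/14 m/s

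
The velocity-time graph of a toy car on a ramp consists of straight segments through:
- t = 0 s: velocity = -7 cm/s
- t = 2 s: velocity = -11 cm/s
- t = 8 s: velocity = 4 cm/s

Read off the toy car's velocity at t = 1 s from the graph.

On 0–2 s the graph is linear from -7 to -11 cm/s: v(1) = -7 + (-11 − -7)·(1 − 0)/(2 − 0) = -9 cm/s.

-9 cm/s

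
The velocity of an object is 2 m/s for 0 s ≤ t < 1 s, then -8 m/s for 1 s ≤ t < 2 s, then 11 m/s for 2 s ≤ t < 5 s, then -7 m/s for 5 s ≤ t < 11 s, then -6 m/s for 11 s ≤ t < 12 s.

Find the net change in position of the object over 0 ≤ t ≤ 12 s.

Net displacement equals the area under the velocity-time graph (areas below the axis count negative).
0–1 s: 2 × 1 = 2 m
1–2 s: -8 × 1 = -8 m
2–5 s: 11 × 3 = 33 m
5–11 s: -7 × 6 = -42 m
11–12 s: -6 × 1 = -6 m
Net displacement = -21 m

-21 m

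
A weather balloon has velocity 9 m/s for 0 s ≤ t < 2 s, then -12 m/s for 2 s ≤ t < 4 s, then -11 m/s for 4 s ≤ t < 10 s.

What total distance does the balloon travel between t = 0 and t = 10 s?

108 m

Total distance travelled is ∫|v| dt — sum the magnitudes of each area piece.
0–2 s: |9| × 2 = 18 m
2–4 s: |-12| × 2 = 24 m
4–10 s: |-11| × 6 = 66 m
Total distance = 108 m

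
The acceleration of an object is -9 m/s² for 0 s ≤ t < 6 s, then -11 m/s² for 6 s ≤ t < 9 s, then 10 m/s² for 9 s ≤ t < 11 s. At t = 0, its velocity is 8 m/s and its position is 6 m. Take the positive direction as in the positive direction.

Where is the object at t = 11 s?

On each constant-a segment, Δv = aΔt and Δx = v₀Δt + ½aΔt²; chain segment to segment.
0–6 s: v starts 8 m/s; Δx = 8·6 + ½·-9·6² = -114 m; v ends -46 m/s.
6–9 s: v starts -46 m/s; Δx = -46·3 + ½·-11·3² = -187.5 m; v ends -79 m/s.
9–11 s: v starts -79 m/s; Δx = -79·2 + ½·10·2² = -138 m; v ends -59 m/s.
x(11) = 6 + Σ Δx = -433.5 m.

-433.5 m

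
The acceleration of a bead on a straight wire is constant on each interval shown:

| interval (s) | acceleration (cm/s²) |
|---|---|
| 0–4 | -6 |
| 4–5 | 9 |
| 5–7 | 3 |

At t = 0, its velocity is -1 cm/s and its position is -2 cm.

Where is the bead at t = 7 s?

On each constant-a segment, Δv = aΔt and Δx = v₀Δt + ½aΔt²; chain segment to segment.
0–4 s: v starts -1 cm/s; Δx = -1·4 + ½·-6·4² = -52 cm; v ends -25 cm/s.
4–5 s: v starts -25 cm/s; Δx = -25·1 + ½·9·1² = -20.5 cm; v ends -16 cm/s.
5–7 s: v starts -16 cm/s; Δx = -16·2 + ½·3·2² = -26 cm; v ends -10 cm/s.
x(7) = -2 + Σ Δx = -100.5 cm.

-100.5 cm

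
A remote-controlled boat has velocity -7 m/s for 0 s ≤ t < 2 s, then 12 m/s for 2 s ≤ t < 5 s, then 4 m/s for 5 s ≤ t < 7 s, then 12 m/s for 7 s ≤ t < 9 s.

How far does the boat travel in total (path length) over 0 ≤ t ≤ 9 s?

82 m

Total distance travelled is ∫|v| dt — sum the magnitudes of each area piece.
0–2 s: |-7| × 2 = 14 m
2–5 s: |12| × 3 = 36 m
5–7 s: |4| × 2 = 8 m
7–9 s: |12| × 2 = 24 m
Total distance = 82 m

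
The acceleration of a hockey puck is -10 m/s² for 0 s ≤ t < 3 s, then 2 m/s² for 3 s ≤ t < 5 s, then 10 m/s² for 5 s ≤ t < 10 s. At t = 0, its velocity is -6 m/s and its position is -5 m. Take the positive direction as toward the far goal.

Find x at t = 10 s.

On each constant-a segment, Δv = aΔt and Δx = v₀Δt + ½aΔt²; chain segment to segment.
0–3 s: v starts -6 m/s; Δx = -6·3 + ½·-10·3² = -63 m; v ends -36 m/s.
3–5 s: v starts -36 m/s; Δx = -36·2 + ½·2·2² = -68 m; v ends -32 m/s.
5–10 s: v starts -32 m/s; Δx = -32·5 + ½·10·5² = -35 m; v ends 18 m/s.
x(10) = -5 + Σ Δx = -171 m.

-171 m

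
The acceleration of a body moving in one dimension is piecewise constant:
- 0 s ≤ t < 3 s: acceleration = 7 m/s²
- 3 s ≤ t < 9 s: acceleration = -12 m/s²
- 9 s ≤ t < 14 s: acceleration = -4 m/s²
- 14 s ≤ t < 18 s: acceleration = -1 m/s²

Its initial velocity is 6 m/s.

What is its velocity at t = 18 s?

Δv equals the area under the a-t graph; then v = v₀ + Δv.
0–3 s: 7 × 3 = 21 m/s
3–9 s: -12 × 6 = -72 m/s
9–14 s: -4 × 5 = -20 m/s
14–18 s: -1 × 4 = -4 m/s
Δv = -75 m/s, so v(18) = 6 + (-75) = -69 m/s.

-69 m/s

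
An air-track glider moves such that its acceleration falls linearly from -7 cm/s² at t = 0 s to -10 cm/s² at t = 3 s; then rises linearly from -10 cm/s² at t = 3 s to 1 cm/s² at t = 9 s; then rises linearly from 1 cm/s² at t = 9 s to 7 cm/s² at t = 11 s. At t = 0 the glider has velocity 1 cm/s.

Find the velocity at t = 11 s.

Δv equals the area under the a-t graph; then v = v₀ + Δv.
0–3 s: ½(-7 + -10)(3) = -25.5 cm/s
3–9 s: ½(-10 + 1)(6) = -27 cm/s
9–11 s: ½(1 + 7)(2) = 8 cm/s
Δv = -44.5 cm/s, so v(11) = 1 + (-44.5) = -43.5 cm/s.

-43.5 cm/s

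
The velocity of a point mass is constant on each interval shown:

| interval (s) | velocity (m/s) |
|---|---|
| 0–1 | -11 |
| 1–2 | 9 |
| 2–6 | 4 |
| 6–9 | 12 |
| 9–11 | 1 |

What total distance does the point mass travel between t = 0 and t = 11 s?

74 m

Total distance travelled is ∫|v| dt — sum the magnitudes of each area piece.
0–1 s: |-11| × 1 = 11 m
1–2 s: |9| × 1 = 9 m
2–6 s: |4| × 4 = 16 m
6–9 s: |12| × 3 = 36 m
9–11 s: |1| × 2 = 2 m
Total distance = 74 m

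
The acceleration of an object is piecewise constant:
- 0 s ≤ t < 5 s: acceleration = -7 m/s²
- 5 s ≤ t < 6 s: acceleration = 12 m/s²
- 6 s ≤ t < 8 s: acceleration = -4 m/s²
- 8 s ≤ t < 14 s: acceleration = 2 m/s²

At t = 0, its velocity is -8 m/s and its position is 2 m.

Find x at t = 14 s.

On each constant-a segment, Δv = aΔt and Δx = v₀Δt + ½aΔt²; chain segment to segment.
0–5 s: v starts -8 m/s; Δx = -8·5 + ½·-7·5² = -127.5 m; v ends -43 m/s.
5–6 s: v starts -43 m/s; Δx = -43·1 + ½·12·1² = -37 m; v ends -31 m/s.
6–8 s: v starts -31 m/s; Δx = -31·2 + ½·-4·2² = -70 m; v ends -39 m/s.
8–14 s: v starts -39 m/s; Δx = -39·6 + ½·2·6² = -198 m; v ends -27 m/s.
x(14) = 2 + Σ Δx = -430.5 m.

-430.5 m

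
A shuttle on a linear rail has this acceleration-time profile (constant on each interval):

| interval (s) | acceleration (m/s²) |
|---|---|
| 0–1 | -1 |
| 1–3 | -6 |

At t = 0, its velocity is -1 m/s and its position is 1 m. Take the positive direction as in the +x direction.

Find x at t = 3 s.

On each constant-a segment, Δv = aΔt and Δx = v₀Δt + ½aΔt²; chain segment to segment.
0–1 s: v starts -1 m/s; Δx = -1·1 + ½·-1·1² = -1.5 m; v ends -2 m/s.
1–3 s: v starts -2 m/s; Δx = -2·2 + ½·-6·2² = -16 m; v ends -14 m/s.
x(3) = 1 + Σ Δx = -16.5 m.

-16.5 m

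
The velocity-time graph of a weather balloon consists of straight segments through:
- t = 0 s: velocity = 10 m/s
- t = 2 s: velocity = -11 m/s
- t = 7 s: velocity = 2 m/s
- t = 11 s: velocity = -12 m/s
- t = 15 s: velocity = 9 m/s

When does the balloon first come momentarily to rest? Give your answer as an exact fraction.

v changes sign on 0–2 s (from 10 to -11); the graph is linear there, so v = 0 at t = 0 + (-10)·(2 − 0)/(-11 − 10) = 20/21 s.

t = 20/21 s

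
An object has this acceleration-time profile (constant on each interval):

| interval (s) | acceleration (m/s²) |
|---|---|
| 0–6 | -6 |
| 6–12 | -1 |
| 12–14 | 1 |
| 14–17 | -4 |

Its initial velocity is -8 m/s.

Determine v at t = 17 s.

-60 m/s

Δv equals the area under the a-t graph; then v = v₀ + Δv.
0–6 s: -6 × 6 = -36 m/s
6–12 s: -1 × 6 = -6 m/s
12–14 s: 1 × 2 = 2 m/s
14–17 s: -4 × 3 = -12 m/s
Δv = -52 m/s, so v(17) = -8 + (-52) = -60 m/s.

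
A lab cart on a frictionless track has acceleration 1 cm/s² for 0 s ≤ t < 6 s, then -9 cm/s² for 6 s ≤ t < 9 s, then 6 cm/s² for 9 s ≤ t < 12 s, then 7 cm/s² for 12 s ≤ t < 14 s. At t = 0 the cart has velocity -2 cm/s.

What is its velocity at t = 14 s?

Δv equals the area under the a-t graph; then v = v₀ + Δv.
0–6 s: 1 × 6 = 6 cm/s
6–9 s: -9 × 3 = -27 cm/s
9–12 s: 6 × 3 = 18 cm/s
12–14 s: 7 × 2 = 14 cm/s
Δv = 11 cm/s, so v(14) = -2 + (11) = 9 cm/s.

9 cm/s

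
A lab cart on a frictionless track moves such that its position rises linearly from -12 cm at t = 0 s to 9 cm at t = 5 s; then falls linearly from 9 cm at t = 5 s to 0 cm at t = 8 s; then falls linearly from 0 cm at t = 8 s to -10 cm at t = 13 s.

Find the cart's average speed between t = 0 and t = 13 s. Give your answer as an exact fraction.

40/13 cm/s

Average speed = (total path length)/(elapsed time); on a piecewise-linear x-t graph the path length is Σ|Δx|.
0–5 s: |Δx| = |9 − -12| = 21 cm
5–8 s: |Δx| = |0 − 9| = 9 cm
8–13 s: |Δx| = |-10 − 0| = 10 cm
Total path = 40 cm; average speed = 40/13 = 40/13 cm/s.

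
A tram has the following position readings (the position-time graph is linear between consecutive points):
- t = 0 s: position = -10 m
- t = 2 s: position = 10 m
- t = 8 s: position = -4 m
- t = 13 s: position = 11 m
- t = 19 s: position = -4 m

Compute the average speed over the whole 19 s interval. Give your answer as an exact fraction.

Average speed = (total path length)/(elapsed time); on a piecewise-linear x-t graph the path length is Σ|Δx|.
0–2 s: |Δx| = |10 − -10| = 20 m
2–8 s: |Δx| = |-4 − 10| = 14 m
8–13 s: |Δx| = |11 − -4| = 15 m
13–19 s: |Δx| = |-4 − 11| = 15 m
Total path = 64 m; average speed = 64/19 = 64/19 m/s.

64/19 m/s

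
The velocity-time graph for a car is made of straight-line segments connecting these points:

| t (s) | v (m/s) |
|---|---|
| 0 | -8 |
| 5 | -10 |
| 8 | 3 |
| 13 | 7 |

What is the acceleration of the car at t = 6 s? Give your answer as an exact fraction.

13/3 m/s²

Acceleration is the slope of the v-t graph on 5–8 s: (3 − -10)/(8 − 5) = 13/3 m/s².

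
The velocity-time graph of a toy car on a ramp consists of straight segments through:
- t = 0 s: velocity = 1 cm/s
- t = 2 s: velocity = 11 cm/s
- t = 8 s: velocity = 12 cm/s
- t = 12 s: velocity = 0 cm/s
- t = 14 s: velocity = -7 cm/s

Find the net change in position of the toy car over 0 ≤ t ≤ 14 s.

98 cm

Displacement is the signed area under the v-t curve.
0–2 s: ½(1 + 11)(2) = 12 cm
2–8 s: ½(11 + 12)(6) = 69 cm
8–12 s: ½(12 + 0)(4) = 24 cm
12–14 s: ½(0 + -7)(2) = -7 cm
Net displacement = 98 cm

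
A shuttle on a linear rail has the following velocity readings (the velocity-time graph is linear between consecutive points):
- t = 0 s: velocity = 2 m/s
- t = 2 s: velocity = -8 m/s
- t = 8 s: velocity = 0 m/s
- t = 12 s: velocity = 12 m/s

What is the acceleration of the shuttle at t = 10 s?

3 m/s²

Acceleration is the slope of the v-t graph on 8–12 s: (12 − 0)/(12 − 8) = 3 m/s².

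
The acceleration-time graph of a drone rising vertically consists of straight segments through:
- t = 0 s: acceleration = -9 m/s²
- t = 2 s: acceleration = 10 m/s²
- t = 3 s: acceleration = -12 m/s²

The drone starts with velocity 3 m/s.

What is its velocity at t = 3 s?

3 m/s

Δv equals the area under the a-t graph; then v = v₀ + Δv.
0–2 s: ½(-9 + 10)(2) = 1 m/s
2–3 s: ½(10 + -12)(1) = -1 m/s
Δv = 0 m/s, so v(3) = 3 + (0) = 3 m/s.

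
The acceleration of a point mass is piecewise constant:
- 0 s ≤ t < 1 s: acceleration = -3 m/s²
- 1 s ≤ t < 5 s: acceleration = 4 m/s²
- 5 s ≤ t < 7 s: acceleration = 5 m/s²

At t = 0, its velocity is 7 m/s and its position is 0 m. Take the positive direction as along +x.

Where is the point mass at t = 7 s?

On each constant-a segment, Δv = aΔt and Δx = v₀Δt + ½aΔt²; chain segment to segment.
0–1 s: v starts 7 m/s; Δx = 7·1 + ½·-3·1² = 5.5 m; v ends 4 m/s.
1–5 s: v starts 4 m/s; Δx = 4·4 + ½·4·4² = 48 m; v ends 20 m/s.
5–7 s: v starts 20 m/s; Δx = 20·2 + ½·5·2² = 50 m; v ends 30 m/s.
x(7) = 0 + Σ Δx = 103.5 m.

103.5 m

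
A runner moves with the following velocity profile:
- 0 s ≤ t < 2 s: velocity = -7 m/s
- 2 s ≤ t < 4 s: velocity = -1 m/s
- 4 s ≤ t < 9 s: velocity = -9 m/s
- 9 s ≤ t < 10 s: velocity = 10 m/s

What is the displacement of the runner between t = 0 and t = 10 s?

-51 m

Net displacement equals the area under the velocity-time graph (areas below the axis count negative).
0–2 s: -7 × 2 = -14 m
2–4 s: -1 × 2 = -2 m
4–9 s: -9 × 5 = -45 m
9–10 s: 10 × 1 = 10 m
Net displacement = -51 m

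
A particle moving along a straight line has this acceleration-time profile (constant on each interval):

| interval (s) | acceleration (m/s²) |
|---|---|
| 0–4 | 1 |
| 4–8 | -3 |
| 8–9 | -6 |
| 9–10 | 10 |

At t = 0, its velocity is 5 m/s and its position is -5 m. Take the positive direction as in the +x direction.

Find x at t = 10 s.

On each constant-a segment, Δv = aΔt and Δx = v₀Δt + ½aΔt²; chain segment to segment.
0–4 s: v starts 5 m/s; Δx = 5·4 + ½·1·4² = 28 m; v ends 9 m/s.
4–8 s: v starts 9 m/s; Δx = 9·4 + ½·-3·4² = 12 m; v ends -3 m/s.
8–9 s: v starts -3 m/s; Δx = -3·1 + ½·-6·1² = -6 m; v ends -9 m/s.
9–10 s: v starts -9 m/s; Δx = -9·1 + ½·10·1² = -4 m; v ends 1 m/s.
x(10) = -5 + Σ Δx = 25 m.

25 m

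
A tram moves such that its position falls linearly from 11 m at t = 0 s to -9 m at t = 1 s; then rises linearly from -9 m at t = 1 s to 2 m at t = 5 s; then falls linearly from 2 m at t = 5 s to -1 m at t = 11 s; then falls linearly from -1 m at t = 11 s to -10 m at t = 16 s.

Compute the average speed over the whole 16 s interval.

2.6875 m/s

Average speed = (total path length)/(elapsed time); on a piecewise-linear x-t graph the path length is Σ|Δx|.
0–1 s: |Δx| = |-9 − 11| = 20 m
1–5 s: |Δx| = |2 − -9| = 11 m
5–11 s: |Δx| = |-1 − 2| = 3 m
11–16 s: |Δx| = |-10 − -1| = 9 m
Total path = 43 m; average speed = 43/16 = 2.6875 m/s.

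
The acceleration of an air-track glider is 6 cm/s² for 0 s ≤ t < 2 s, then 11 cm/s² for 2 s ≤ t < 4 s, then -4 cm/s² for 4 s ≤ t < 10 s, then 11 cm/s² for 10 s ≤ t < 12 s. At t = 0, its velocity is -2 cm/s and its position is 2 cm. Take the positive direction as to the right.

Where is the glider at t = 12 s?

210 cm

On each constant-a segment, Δv = aΔt and Δx = v₀Δt + ½aΔt²; chain segment to segment.
0–2 s: v starts -2 cm/s; Δx = -2·2 + ½·6·2² = 8 cm; v ends 10 cm/s.
2–4 s: v starts 10 cm/s; Δx = 10·2 + ½·11·2² = 42 cm; v ends 32 cm/s.
4–10 s: v starts 32 cm/s; Δx = 32·6 + ½·-4·6² = 120 cm; v ends 8 cm/s.
10–12 s: v starts 8 cm/s; Δx = 8·2 + ½·11·2² = 38 cm; v ends 30 cm/s.
x(12) = 2 + Σ Δx = 210 cm.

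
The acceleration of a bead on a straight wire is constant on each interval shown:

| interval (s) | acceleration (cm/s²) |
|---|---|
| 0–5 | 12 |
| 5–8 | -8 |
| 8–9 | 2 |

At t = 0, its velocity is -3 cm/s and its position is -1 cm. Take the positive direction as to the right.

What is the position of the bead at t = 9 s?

303 cm

On each constant-a segment, Δv = aΔt and Δx = v₀Δt + ½aΔt²; chain segment to segment.
0–5 s: v starts -3 cm/s; Δx = -3·5 + ½·12·5² = 135 cm; v ends 57 cm/s.
5–8 s: v starts 57 cm/s; Δx = 57·3 + ½·-8·3² = 135 cm; v ends 33 cm/s.
8–9 s: v starts 33 cm/s; Δx = 33·1 + ½·2·1² = 34 cm; v ends 35 cm/s.
x(9) = -1 + Σ Δx = 303 cm.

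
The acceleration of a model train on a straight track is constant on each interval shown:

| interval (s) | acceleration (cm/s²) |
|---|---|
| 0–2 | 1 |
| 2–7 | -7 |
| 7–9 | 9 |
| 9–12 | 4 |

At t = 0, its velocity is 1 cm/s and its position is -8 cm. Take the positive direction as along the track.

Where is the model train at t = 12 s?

-146.5 cm

On each constant-a segment, Δv = aΔt and Δx = v₀Δt + ½aΔt²; chain segment to segment.
0–2 s: v starts 1 cm/s; Δx = 1·2 + ½·1·2² = 4 cm; v ends 3 cm/s.
2–7 s: v starts 3 cm/s; Δx = 3·5 + ½·-7·5² = -72.5 cm; v ends -32 cm/s.
7–9 s: v starts -32 cm/s; Δx = -32·2 + ½·9·2² = -46 cm; v ends -14 cm/s.
9–12 s: v starts -14 cm/s; Δx = -14·3 + ½·4·3² = -24 cm; v ends -2 cm/s.
x(12) = -8 + Σ Δx = -146.5 cm.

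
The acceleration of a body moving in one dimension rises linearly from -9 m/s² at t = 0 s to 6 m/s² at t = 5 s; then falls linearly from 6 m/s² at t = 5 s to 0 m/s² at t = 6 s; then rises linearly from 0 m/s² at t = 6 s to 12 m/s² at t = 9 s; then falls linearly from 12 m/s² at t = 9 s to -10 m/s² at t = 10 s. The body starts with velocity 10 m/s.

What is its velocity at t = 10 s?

24.5 m/s

Δv equals the area under the a-t graph; then v = v₀ + Δv.
0–5 s: ½(-9 + 6)(5) = -7.5 m/s
5–6 s: ½(6 + 0)(1) = 3 m/s
6–9 s: ½(0 + 12)(3) = 18 m/s
9–10 s: ½(12 + -10)(1) = 1 m/s
Δv = 14.5 m/s, so v(10) = 10 + (14.5) = 24.5 m/s.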